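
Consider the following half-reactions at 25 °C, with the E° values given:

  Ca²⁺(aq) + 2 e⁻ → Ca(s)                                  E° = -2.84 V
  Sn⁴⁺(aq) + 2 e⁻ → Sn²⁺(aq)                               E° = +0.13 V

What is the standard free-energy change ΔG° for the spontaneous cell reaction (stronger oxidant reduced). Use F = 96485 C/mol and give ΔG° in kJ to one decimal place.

Sn⁴⁺/Sn²⁺ (E° = +0.13 V) is the cathode; Ca²⁺/Ca (E° = -2.84 V) is the anode, so E°cell = +2.97 V.
Balancing electrons gives n = 2 (lcm of 2 and 2).
ΔG° = −nFE° = −(2)(96485)(+2.97) = -573,121 J = -573.1 kJ.

-573.1 kJ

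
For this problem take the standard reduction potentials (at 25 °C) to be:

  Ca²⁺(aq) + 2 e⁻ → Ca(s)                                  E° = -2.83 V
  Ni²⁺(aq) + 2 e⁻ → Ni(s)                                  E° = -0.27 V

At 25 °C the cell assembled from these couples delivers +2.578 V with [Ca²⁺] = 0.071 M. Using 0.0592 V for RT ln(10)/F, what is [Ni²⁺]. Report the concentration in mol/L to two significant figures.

0.29 M

Ni²⁺/Ni is the cathode, Ca²⁺/Ca the anode: E°cell = +2.56 V, n = 2.
Overall reaction: Ni²⁺(aq) + Ca(s) → Ni(s) + Ca²⁺(aq); Q = [Ca²⁺]^1/[Ni²⁺]^1.
From E = E° − (0.0592/n) log Q: log Q = (E° − E)·n/0.0592 = (+2.56 − (+2.578))·2/0.0592 = -0.6081.
So 1·log[Ni²⁺] = 1·log(0.071) − log Q = -1.1487 − (-0.6081) = -0.5406; [Ni²⁺] = 10^(-0.5406) ≈ 0.29 M.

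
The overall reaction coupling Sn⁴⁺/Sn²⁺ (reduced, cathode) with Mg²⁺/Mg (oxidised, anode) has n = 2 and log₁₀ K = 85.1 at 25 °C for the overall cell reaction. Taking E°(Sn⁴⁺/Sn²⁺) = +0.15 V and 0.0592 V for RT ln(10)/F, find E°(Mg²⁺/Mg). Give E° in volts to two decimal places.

-2.37 V

E°cell = (0.0592/n)·log K = (0.0592/2)(85.1) = +2.519 V.
Since Sn⁴⁺/Sn²⁺ is the cathode and Mg²⁺/Mg the anode, E°cell = E°(Sn⁴⁺/Sn²⁺) − E°(Mg²⁺/Mg).
So E°(Mg²⁺/Mg) = E°(Sn⁴⁺/Sn²⁺) − E°cell = (+0.15) − (+2.519) = -2.37 V.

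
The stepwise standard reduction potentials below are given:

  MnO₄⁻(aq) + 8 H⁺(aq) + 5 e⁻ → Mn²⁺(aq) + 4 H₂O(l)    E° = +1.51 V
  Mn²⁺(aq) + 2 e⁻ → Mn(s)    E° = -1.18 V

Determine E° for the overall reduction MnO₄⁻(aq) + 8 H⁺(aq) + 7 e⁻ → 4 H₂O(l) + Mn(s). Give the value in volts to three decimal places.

Adding the free-energy changes (−nFE°) of the two steps gives −n₃FE°₃ = −n₁FE°₁ − n₂FE°₂.
E°₃ = (5×+1.51 + 2×-1.18) / 7 = (+5.190) / 7 = +0.741 V.

+0.741 V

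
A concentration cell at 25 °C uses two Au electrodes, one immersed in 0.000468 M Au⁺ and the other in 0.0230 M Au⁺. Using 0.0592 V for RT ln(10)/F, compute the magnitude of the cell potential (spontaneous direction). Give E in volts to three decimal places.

For a concentration cell E°cell = 0. The 0.0230 M side is the cathode (reduction is favoured where [Au⁺] is higher).
With n = 1, E = −(0.0592/1) log([Au⁺]ₐₙ/[Au⁺]꜀ₐₜ) = −(0.0592/1) log(0.000468/0.023) = −(0.0592/1)(-1.691) = +0.100 V.

+0.100 V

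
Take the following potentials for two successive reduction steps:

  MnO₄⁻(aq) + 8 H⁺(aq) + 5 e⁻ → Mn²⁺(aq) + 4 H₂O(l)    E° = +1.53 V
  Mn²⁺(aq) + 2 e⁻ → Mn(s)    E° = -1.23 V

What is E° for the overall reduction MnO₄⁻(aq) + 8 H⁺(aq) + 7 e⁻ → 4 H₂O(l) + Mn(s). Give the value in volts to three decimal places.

+0.741 V

Adding the free-energy changes (−nFE°) of the two steps gives −n₃FE°₃ = −n₁FE°₁ − n₂FE°₂.
E°₃ = (5×+1.53 + 2×-1.23) / 7 = (+5.190) / 7 = +0.741 V.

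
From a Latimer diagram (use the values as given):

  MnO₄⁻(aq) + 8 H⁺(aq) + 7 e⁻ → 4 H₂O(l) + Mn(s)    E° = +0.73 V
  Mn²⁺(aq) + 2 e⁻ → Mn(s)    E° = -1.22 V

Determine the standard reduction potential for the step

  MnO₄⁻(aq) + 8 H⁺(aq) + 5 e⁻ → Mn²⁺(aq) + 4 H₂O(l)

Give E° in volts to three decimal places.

Sequential free energies add, so n₃E°₃ = n₁E°₁ + n₂E°₂.
With n₃ = 7, and the known step contributing 2×(-1.22) V, the unknown satisfies 5·E° = 7×(+0.73) − 2×(-1.22) = +7.550.
E° = +7.550 / 5 = +1.510 V.

+1.510 V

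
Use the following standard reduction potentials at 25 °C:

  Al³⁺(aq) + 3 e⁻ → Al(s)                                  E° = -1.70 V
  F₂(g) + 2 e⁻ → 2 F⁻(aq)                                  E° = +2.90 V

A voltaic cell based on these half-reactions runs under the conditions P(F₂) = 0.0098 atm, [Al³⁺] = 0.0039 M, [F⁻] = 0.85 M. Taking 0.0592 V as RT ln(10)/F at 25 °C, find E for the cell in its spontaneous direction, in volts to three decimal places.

F₂/F⁻ is the cathode (higher E°), Al³⁺/Al the anode: E°cell = +2.90 − (-1.70) = +4.60 V, n = 6.
Overall: 3 F₂(g) + 2 Al(s) → 6 F⁻(aq) + 2 Al³⁺(aq)
Q = [F⁻]^6·[Al³⁺]^2 / (P(F₂)^3); log Q = 0.785.
E = E° − (0.0592/n) log Q = +4.60 − (0.0592/6)(0.785) = +4.592 V.

+4.592 V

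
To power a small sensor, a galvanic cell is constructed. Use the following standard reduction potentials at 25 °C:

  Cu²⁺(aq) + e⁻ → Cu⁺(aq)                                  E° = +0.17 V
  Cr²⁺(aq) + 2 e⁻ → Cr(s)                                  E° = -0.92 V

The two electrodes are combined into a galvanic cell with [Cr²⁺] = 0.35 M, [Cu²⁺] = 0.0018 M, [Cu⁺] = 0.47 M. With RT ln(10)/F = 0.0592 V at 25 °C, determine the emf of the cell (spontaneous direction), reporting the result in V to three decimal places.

+0.960 V

Cu²⁺/Cu⁺ is the cathode (higher E°), Cr²⁺/Cr the anode: E°cell = +0.17 − (-0.92) = +1.09 V, n = 2.
Overall: 2 Cu²⁺(aq) + Cr(s) → 2 Cu⁺(aq) + Cr²⁺(aq)
Q = [Cu⁺]^2·[Cr²⁺] / ([Cu²⁺]^2); log Q = 4.378.
E = E° − (0.0592/n) log Q = +1.09 − (0.0592/2)(4.378) = +0.960 V.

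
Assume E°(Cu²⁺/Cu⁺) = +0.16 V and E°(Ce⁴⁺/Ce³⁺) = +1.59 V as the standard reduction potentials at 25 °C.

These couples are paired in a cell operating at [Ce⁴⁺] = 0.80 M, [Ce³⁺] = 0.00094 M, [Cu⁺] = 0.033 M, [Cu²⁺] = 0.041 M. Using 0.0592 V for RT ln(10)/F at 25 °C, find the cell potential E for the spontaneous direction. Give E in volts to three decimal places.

Ce⁴⁺/Ce³⁺ is the cathode (higher E°), Cu²⁺/Cu⁺ the anode: E°cell = +1.59 − (+0.16) = +1.43 V, n = 1.
Overall: Ce⁴⁺(aq) + Cu⁺(aq) → Ce³⁺(aq) + Cu²⁺(aq)
Q = [Ce³⁺]·[Cu²⁺] / ([Ce⁴⁺]·[Cu⁺]); log Q = -2.836.
E = E° − (0.0592/n) log Q = +1.43 − (0.0592/1)(-2.836) = +1.598 V.

+1.598 V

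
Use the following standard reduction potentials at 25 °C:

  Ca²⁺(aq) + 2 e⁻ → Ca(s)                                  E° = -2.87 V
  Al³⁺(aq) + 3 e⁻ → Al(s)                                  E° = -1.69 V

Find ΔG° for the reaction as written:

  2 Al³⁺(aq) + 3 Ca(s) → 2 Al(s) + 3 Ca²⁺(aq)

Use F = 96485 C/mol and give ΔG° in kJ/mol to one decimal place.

As written, Al³⁺/Al is reduced (cathode) and Ca²⁺/Ca is oxidised (anode), so E°cell = (-1.69) − (-2.87) = +1.18 V.
Balancing electrons gives n = 6.
ΔG° = −nFE° = −(6)(96485)(+1.18) = -683,114 J = -683.1 kJ/mol.

-683.1 kJ/mol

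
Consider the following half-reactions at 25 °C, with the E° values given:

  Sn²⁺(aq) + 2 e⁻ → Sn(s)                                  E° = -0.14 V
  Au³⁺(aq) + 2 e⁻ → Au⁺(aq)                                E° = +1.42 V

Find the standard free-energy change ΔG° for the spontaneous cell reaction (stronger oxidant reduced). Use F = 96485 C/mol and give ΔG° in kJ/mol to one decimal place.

Au³⁺/Au⁺ (E° = +1.42 V) is the cathode; Sn²⁺/Sn (E° = -0.14 V) is the anode, so E°cell = +1.56 V.
Balancing electrons gives n = 2 (lcm of 2 and 2).
ΔG° = −nFE° = −(2)(96485)(+1.56) = -301,033 J = -301.0 kJ/mol.

-301.0 kJ/mol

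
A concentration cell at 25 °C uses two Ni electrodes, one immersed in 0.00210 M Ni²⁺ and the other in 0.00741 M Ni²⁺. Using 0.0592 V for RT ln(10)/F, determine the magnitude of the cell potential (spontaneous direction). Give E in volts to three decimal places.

+0.016 V

For a concentration cell E°cell = 0. The 0.00741 M side is the cathode (reduction is favoured where [Ni²⁺] is higher).
With n = 2, E = −(0.0592/2) log([Ni²⁺]ₐₙ/[Ni²⁺]꜀ₐₜ) = −(0.0592/2) log(0.0021/0.00741) = −(0.0592/2)(-0.548) = +0.016 V.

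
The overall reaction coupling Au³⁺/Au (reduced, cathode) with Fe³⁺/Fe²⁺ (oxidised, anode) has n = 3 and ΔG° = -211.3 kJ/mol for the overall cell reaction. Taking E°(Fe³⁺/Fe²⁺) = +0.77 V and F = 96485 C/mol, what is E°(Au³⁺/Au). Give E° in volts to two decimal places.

E°cell = −ΔG°/(nF) = −(-211.3×10³)/((3)(96485)) = +0.730 V.
Since Au³⁺/Au is the cathode and Fe³⁺/Fe²⁺ the anode, E°cell = E°(Au³⁺/Au) − E°(Fe³⁺/Fe²⁺).
So E°(Au³⁺/Au) = E°cell + E°(Fe³⁺/Fe²⁺) = +0.730 + (+0.77) = +1.50 V.

+1.50 V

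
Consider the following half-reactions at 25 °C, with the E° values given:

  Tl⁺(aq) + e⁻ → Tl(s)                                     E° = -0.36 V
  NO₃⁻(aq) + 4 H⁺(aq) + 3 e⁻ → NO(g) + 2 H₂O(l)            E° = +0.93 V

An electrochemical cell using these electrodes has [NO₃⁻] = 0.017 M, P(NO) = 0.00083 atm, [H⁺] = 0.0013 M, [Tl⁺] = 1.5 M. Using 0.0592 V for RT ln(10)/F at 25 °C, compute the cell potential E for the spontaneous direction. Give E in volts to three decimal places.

+1.078 V

NO₃⁻/NO is the cathode (higher E°), Tl⁺/Tl the anode: E°cell = +0.93 − (-0.36) = +1.29 V, n = 3.
Overall: NO₃⁻(aq) + 4 H⁺(aq) + 3 Tl(s) → NO(g) + 2 H₂O(l) + 3 Tl⁺(aq)
Q = P(NO)·[Tl⁺]^3 / ([NO₃⁻]·[H⁺]^4); log Q = 10.761.
E = E° − (0.0592/n) log Q = +1.29 − (0.0592/3)(10.761) = +1.078 V.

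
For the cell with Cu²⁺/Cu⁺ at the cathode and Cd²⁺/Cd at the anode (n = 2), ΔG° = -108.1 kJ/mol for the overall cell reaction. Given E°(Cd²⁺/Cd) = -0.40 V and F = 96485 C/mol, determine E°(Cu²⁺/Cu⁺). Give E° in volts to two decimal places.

+0.16 V

E°cell = −ΔG°/(nF) = −(-108.1×10³)/((2)(96485)) = +0.560 V.
Since Cu²⁺/Cu⁺ is the cathode and Cd²⁺/Cd the anode, E°cell = E°(Cu²⁺/Cu⁺) − E°(Cd²⁺/Cd).
So E°(Cu²⁺/Cu⁺) = E°cell + E°(Cd²⁺/Cd) = +0.560 + (-0.40) = +0.16 V.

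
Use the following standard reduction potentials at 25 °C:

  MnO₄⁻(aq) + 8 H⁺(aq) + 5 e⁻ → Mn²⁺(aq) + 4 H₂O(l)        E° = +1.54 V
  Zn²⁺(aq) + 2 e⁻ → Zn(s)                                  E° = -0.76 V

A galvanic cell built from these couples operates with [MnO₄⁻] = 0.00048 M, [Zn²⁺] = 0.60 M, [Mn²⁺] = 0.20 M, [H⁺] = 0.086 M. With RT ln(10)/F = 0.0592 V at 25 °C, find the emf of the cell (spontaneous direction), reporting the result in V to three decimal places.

+2.175 V

MnO₄⁻/Mn²⁺ is the cathode (higher E°), Zn²⁺/Zn the anode: E°cell = +1.54 − (-0.76) = +2.30 V, n = 10.
Overall: 2 MnO₄⁻(aq) + 16 H⁺(aq) + 5 Zn(s) → 2 Mn²⁺(aq) + 8 H₂O(l) + 5 Zn²⁺(aq)
Q = [Mn²⁺]^2·[Zn²⁺]^5 / ([MnO₄⁻]^2·[H⁺]^16); log Q = 21.178.
E = E° − (0.0592/n) log Q = +2.30 − (0.0592/10)(21.178) = +2.175 V.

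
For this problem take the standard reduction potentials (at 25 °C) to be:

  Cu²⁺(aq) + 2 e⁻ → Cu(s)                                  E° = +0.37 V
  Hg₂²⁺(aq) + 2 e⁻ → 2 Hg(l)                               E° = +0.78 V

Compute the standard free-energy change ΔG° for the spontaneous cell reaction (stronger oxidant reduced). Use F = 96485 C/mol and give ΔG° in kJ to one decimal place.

Hg₂²⁺/Hg (E° = +0.78 V) is the cathode; Cu²⁺/Cu (E° = +0.37 V) is the anode, so E°cell = +0.41 V.
Balancing electrons gives n = 2 (lcm of 2 and 2).
ΔG° = −nFE° = −(2)(96485)(+0.41) = -79,118 J = -79.1 kJ.

-79.1 kJ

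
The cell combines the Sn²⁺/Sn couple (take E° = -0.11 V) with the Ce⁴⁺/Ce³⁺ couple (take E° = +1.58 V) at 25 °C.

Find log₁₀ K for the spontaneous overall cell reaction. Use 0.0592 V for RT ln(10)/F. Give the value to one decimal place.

Cathode: Ce⁴⁺/Ce³⁺; anode: Sn²⁺/Sn. E°cell = +1.69 V, n = 2.
log K = nE°cell / 0.0592 = (2)(+1.69) / 0.0592 = 57.1.

57.1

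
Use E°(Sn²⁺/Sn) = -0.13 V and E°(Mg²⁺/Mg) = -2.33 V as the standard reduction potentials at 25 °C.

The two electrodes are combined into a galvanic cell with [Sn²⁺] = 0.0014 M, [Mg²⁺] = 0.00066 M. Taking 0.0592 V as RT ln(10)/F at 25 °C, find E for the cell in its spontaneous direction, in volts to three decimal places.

+2.210 V

Sn²⁺/Sn is the cathode (higher E°), Mg²⁺/Mg the anode: E°cell = -0.13 − (-2.33) = +2.20 V, n = 2.
Overall: Sn²⁺(aq) + Mg(s) → Sn(s) + Mg²⁺(aq)
Q = [Mg²⁺] / ([Sn²⁺]); log Q = -0.327.
E = E° − (0.0592/n) log Q = +2.20 − (0.0592/2)(-0.327) = +2.210 V.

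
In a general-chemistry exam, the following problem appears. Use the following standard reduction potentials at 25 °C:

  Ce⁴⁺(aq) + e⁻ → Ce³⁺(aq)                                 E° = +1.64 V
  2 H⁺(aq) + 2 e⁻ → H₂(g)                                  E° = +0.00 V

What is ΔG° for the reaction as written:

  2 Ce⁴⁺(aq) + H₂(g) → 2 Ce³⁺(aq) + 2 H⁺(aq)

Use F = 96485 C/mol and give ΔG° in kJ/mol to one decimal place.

As written, Ce⁴⁺/Ce³⁺ is reduced (cathode) and H⁺/H₂ is oxidised (anode), so E°cell = (+1.64) − (+0.00) = +1.64 V.
Balancing electrons gives n = 2.
ΔG° = −nFE° = −(2)(96485)(+1.64) = -316,471 J = -316.5 kJ/mol.

-316.5 kJ/mol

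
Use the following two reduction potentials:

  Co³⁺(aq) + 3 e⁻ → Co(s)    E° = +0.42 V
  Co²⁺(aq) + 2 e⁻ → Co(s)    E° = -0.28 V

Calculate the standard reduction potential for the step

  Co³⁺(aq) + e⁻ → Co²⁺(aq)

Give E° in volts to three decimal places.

+1.820 V

Sequential free energies add, so n₃E°₃ = n₁E°₁ + n₂E°₂.
With n₃ = 3, and the known step contributing 2×(-0.28) V, the unknown satisfies 1·E° = 3×(+0.42) − 2×(-0.28) = +1.820.
E° = +1.820 / 1 = +1.820 V.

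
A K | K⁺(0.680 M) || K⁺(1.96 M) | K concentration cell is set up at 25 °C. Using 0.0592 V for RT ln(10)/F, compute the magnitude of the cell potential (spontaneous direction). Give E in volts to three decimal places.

+0.027 V

For a concentration cell E°cell = 0. The 1.96 M side is the cathode (reduction is favoured where [K⁺] is higher).
With n = 1, E = −(0.0592/1) log([K⁺]ₐₙ/[K⁺]꜀ₐₜ) = −(0.0592/1) log(0.68/1.96) = −(0.0592/1)(-0.460) = +0.027 V.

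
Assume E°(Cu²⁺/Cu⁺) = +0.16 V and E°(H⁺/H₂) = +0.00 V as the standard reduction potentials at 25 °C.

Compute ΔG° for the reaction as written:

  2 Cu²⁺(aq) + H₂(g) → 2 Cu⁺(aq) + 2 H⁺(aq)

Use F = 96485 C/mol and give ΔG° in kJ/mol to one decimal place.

-30.9 kJ/mol

As written, Cu²⁺/Cu⁺ is reduced (cathode) and H⁺/H₂ is oxidised (anode), so E°cell = (+0.16) − (+0.00) = +0.16 V.
Balancing electrons gives n = 2.
ΔG° = −nFE° = −(2)(96485)(+0.16) = -30,875 J = -30.9 kJ/mol.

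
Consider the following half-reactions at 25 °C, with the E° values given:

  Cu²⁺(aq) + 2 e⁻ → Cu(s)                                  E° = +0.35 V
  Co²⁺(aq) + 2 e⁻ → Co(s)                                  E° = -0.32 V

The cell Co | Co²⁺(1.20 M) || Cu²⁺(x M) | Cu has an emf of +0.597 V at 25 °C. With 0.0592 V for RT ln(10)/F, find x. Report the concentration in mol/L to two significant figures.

Cu²⁺/Cu is the cathode, Co²⁺/Co the anode: E°cell = +0.67 V, n = 2.
Overall reaction: Cu²⁺(aq) + Co(s) → Cu(s) + Co²⁺(aq); Q = [Co²⁺]^1/[Cu²⁺]^1.
From E = E° − (0.0592/n) log Q: log Q = (E° − E)·n/0.0592 = (+0.67 − (+0.597))·2/0.0592 = 2.4662.
So 1·log[Cu²⁺] = 1·log(1.2) − log Q = 0.0792 − (2.4662) = -2.3870; [Cu²⁺] = 10^(-2.3870) ≈ 0.0041 M.

0.0041 M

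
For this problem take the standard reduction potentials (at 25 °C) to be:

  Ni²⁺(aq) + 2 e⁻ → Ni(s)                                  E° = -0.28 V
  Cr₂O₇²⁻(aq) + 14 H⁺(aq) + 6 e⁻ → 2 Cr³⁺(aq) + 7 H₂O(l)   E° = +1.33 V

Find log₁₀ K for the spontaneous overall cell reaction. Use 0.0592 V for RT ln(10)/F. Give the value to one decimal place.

163.2

Cathode: Cr₂O₇²⁻/Cr³⁺; anode: Ni²⁺/Ni. E°cell = +1.61 V, n = 6.
log K = nE°cell / 0.0592 = (6)(+1.61) / 0.0592 = 163.2.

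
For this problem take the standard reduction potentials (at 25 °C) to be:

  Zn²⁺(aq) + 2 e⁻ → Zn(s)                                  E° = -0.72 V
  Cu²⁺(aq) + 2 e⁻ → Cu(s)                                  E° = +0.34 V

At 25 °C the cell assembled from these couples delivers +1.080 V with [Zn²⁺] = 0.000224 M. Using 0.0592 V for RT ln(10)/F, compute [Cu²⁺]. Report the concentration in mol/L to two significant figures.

Cu²⁺/Cu is the cathode, Zn²⁺/Zn the anode: E°cell = +1.06 V, n = 2.
Overall reaction: Cu²⁺(aq) + Zn(s) → Cu(s) + Zn²⁺(aq); Q = [Zn²⁺]^1/[Cu²⁺]^1.
From E = E° − (0.0592/n) log Q: log Q = (E° − E)·n/0.0592 = (+1.06 − (+1.080))·2/0.0592 = -0.6757.
So 1·log[Cu²⁺] = 1·log(0.000224) − log Q = -3.6498 − (-0.6757) = -2.9741; [Cu²⁺] = 10^(-2.9741) ≈ 0.0011 M.

0.0011 M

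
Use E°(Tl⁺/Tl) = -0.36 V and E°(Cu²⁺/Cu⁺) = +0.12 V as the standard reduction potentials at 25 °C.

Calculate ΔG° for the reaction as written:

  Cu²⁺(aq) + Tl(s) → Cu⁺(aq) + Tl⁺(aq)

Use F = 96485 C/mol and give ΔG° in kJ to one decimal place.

As written, Cu²⁺/Cu⁺ is reduced (cathode) and Tl⁺/Tl is oxidised (anode), so E°cell = (+0.12) − (-0.36) = +0.48 V.
Balancing electrons gives n = 1.
ΔG° = −nFE° = −(1)(96485)(+0.48) = -46,313 J = -46.3 kJ.

-46.3 kJ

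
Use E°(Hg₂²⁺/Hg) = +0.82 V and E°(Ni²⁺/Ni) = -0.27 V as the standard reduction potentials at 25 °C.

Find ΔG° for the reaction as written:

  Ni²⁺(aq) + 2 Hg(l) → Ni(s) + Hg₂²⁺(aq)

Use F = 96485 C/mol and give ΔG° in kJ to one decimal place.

+210.3 kJ

As written, Ni²⁺/Ni is reduced (cathode) and Hg₂²⁺/Hg is oxidised (anode), so E°cell = (-0.27) − (+0.82) = -1.09 V.
Balancing electrons gives n = 2.
ΔG° = −nFE° = −(2)(96485)(-1.09) = 210,337 J = +210.3 kJ.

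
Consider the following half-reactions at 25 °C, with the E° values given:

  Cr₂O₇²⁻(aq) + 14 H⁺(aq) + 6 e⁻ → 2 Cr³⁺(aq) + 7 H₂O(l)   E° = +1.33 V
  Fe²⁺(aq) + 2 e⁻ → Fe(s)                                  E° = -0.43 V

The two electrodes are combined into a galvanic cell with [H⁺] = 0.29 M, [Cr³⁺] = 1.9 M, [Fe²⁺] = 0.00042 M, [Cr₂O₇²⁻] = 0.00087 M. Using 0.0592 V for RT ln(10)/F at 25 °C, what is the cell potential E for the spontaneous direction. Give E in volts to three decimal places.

Cr₂O₇²⁻/Cr³⁺ is the cathode (higher E°), Fe²⁺/Fe the anode: E°cell = +1.33 − (-0.43) = +1.76 V, n = 6.
Overall: Cr₂O₇²⁻(aq) + 14 H⁺(aq) + 3 Fe(s) → 2 Cr³⁺(aq) + 7 H₂O(l) + 3 Fe²⁺(aq)
Q = [Cr³⁺]^2·[Fe²⁺]^3 / ([Cr₂O₇²⁻]·[H⁺]^14); log Q = 1.014.
E = E° − (0.0592/n) log Q = +1.76 − (0.0592/6)(1.014) = +1.750 V.

+1.750 V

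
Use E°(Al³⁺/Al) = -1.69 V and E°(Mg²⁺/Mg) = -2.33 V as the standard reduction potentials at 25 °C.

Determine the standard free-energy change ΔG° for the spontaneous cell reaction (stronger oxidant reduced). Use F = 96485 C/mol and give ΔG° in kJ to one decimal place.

Al³⁺/Al (E° = -1.69 V) is the cathode; Mg²⁺/Mg (E° = -2.33 V) is the anode, so E°cell = +0.64 V.
Balancing electrons gives n = 6 (lcm of 3 and 2).
ΔG° = −nFE° = −(6)(96485)(+0.64) = -370,502 J = -370.5 kJ.

-370.5 kJ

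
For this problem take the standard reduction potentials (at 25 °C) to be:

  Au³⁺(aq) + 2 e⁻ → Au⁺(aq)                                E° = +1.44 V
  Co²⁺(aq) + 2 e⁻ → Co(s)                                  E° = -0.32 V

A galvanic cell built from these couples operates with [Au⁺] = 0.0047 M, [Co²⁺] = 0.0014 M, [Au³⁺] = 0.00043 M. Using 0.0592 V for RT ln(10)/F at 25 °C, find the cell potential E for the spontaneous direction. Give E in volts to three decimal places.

Au³⁺/Au⁺ is the cathode (higher E°), Co²⁺/Co the anode: E°cell = +1.44 − (-0.32) = +1.76 V, n = 2.
Overall: Au³⁺(aq) + Co(s) → Au⁺(aq) + Co²⁺(aq)
Q = [Au⁺]·[Co²⁺] / ([Au³⁺]); log Q = -1.815.
E = E° − (0.0592/n) log Q = +1.76 − (0.0592/2)(-1.815) = +1.814 V.

+1.814 V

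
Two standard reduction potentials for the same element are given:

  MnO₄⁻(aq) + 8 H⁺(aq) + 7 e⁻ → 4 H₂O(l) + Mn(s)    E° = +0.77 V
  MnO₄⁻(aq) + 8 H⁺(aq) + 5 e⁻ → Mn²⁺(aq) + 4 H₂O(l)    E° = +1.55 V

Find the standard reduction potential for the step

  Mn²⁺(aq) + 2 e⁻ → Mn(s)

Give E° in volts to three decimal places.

Sequential free energies add, so n₃E°₃ = n₁E°₁ + n₂E°₂.
With n₃ = 7, and the known step contributing 5×(+1.55) V, the unknown satisfies 2·E° = 7×(+0.77) − 5×(+1.55) = -2.360.
E° = -2.360 / 2 = -1.180 V.

-1.180 V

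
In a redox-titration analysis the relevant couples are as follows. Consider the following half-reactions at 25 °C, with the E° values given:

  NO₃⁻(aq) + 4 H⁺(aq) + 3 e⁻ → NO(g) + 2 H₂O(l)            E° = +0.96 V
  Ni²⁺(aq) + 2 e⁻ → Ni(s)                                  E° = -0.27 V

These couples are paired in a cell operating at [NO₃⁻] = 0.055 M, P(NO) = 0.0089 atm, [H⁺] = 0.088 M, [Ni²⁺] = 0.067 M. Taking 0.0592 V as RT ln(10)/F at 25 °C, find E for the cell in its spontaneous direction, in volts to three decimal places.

+1.197 V

NO₃⁻/NO is the cathode (higher E°), Ni²⁺/Ni the anode: E°cell = +0.96 − (-0.27) = +1.23 V, n = 6.
Overall: 2 NO₃⁻(aq) + 8 H⁺(aq) + 3 Ni(s) → 2 NO(g) + 4 H₂O(l) + 3 Ni²⁺(aq)
Q = P(NO)^2·[Ni²⁺]^3 / ([NO₃⁻]^2·[H⁺]^8); log Q = 3.340.
E = E° − (0.0592/n) log Q = +1.23 − (0.0592/6)(3.340) = +1.197 V.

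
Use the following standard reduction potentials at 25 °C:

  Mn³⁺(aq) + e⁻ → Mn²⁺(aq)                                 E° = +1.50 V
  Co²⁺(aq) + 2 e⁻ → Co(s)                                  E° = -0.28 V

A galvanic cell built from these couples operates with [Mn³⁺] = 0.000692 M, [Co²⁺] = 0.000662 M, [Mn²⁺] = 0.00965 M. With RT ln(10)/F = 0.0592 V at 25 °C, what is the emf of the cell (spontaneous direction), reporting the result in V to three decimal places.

Mn³⁺/Mn²⁺ is the cathode (higher E°), Co²⁺/Co the anode: E°cell = +1.50 − (-0.28) = +1.78 V, n = 2.
Overall: 2 Mn³⁺(aq) + Co(s) → 2 Mn²⁺(aq) + Co²⁺(aq)
Q = [Mn²⁺]^2·[Co²⁺] / ([Mn³⁺]^2); log Q = -0.890.
E = E° − (0.0592/n) log Q = +1.78 − (0.0592/2)(-0.890) = +1.806 V.

+1.806 V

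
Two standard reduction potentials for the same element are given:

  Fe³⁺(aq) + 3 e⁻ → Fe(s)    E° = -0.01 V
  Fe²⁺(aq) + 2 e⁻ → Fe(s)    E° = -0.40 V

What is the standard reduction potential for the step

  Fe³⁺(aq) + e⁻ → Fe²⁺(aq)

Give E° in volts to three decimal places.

+0.770 V

Sequential free energies add, so n₃E°₃ = n₁E°₁ + n₂E°₂.
With n₃ = 3, and the known step contributing 2×(-0.40) V, the unknown satisfies 1·E° = 3×(-0.01) − 2×(-0.40) = +0.770.
E° = +0.770 / 1 = +0.770 V.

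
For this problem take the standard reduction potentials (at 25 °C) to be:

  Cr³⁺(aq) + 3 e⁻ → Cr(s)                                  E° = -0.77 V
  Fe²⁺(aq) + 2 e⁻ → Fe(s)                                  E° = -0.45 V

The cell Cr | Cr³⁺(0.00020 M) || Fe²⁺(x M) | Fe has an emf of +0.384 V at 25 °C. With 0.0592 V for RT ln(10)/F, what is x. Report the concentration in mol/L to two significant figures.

Fe²⁺/Fe is the cathode, Cr³⁺/Cr the anode: E°cell = +0.32 V, n = 6.
Overall reaction: 3 Fe²⁺(aq) + 2 Cr(s) → 3 Fe(s) + 2 Cr³⁺(aq); Q = [Cr³⁺]^2/[Fe²⁺]^3.
From E = E° − (0.0592/n) log Q: log Q = (E° − E)·n/0.0592 = (+0.32 − (+0.384))·6/0.0592 = -6.4865.
So 3·log[Fe²⁺] = 2·log(0.0002) − log Q = -7.3979 − (-6.4865) = -0.9114; log[Fe²⁺] = -0.9114 / 3 = -0.3038; [Fe²⁺] = 10^(-0.3038) ≈ 0.50 M.

0.50 M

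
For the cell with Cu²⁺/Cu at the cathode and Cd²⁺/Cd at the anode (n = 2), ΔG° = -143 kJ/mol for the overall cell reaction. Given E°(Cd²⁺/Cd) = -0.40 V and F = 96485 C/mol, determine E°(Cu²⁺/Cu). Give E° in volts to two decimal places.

E°cell = −ΔG°/(nF) = −(-143×10³)/((2)(96485)) = +0.741 V.
Since Cu²⁺/Cu is the cathode and Cd²⁺/Cd the anode, E°cell = E°(Cu²⁺/Cu) − E°(Cd²⁺/Cd).
So E°(Cu²⁺/Cu) = E°cell + E°(Cd²⁺/Cd) = +0.741 + (-0.40) = +0.34 V.

+0.34 V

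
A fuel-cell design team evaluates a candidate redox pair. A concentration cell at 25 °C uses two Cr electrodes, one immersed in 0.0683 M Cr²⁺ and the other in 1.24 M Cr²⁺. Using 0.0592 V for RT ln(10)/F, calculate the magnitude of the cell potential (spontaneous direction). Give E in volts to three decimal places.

For a concentration cell E°cell = 0. The 1.24 M side is the cathode (reduction is favoured where [Cr²⁺] is higher).
With n = 2, E = −(0.0592/2) log([Cr²⁺]ₐₙ/[Cr²⁺]꜀ₐₜ) = −(0.0592/2) log(0.0683/1.24) = −(0.0592/2)(-1.259) = +0.037 V.

+0.037 V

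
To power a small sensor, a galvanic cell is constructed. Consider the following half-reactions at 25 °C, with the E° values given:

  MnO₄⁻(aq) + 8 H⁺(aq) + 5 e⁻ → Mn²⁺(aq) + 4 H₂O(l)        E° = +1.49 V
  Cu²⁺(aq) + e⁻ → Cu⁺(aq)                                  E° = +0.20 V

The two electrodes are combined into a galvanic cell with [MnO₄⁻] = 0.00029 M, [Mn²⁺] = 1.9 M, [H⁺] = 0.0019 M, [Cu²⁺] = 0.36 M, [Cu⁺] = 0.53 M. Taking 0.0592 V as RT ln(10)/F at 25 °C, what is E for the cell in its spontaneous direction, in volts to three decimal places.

MnO₄⁻/Mn²⁺ is the cathode (higher E°), Cu²⁺/Cu⁺ the anode: E°cell = +1.49 − (+0.20) = +1.29 V, n = 5.
Overall: MnO₄⁻(aq) + 8 H⁺(aq) + 5 Cu⁺(aq) → Mn²⁺(aq) + 4 H₂O(l) + 5 Cu²⁺(aq)
Q = [Mn²⁺]·[Cu²⁺]^5 / ([MnO₄⁻]·[H⁺]^8·[Cu⁺]^5); log Q = 24.746.
E = E° − (0.0592/n) log Q = +1.29 − (0.0592/5)(24.746) = +0.997 V.

+0.997 V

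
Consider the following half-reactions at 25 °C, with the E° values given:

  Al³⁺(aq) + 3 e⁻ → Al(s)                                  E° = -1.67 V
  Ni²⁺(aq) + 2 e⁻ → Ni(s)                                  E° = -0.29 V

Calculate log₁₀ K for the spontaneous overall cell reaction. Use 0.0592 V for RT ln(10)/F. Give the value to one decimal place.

Cathode: Ni²⁺/Ni; anode: Al³⁺/Al. E°cell = +1.38 V, n = 6.
log K = nE°cell / 0.0592 = (6)(+1.38) / 0.0592 = 139.9.

139.9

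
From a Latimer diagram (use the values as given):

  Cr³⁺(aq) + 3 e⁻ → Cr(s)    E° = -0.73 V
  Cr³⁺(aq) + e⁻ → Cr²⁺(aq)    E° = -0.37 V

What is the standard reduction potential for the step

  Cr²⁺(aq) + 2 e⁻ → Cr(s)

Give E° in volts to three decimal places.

-0.910 V

Sequential free energies add, so n₃E°₃ = n₁E°₁ + n₂E°₂.
With n₃ = 3, and the known step contributing 1×(-0.37) V, the unknown satisfies 2·E° = 3×(-0.73) − 1×(-0.37) = -1.820.
E° = -1.820 / 2 = -0.910 V.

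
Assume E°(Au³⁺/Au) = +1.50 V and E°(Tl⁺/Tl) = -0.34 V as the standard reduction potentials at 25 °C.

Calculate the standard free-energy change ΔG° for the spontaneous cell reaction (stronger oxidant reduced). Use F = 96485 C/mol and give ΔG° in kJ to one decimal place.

-532.6 kJ

Au³⁺/Au (E° = +1.50 V) is the cathode; Tl⁺/Tl (E° = -0.34 V) is the anode, so E°cell = +1.84 V.
Balancing electrons gives n = 3 (lcm of 3 and 1).
ΔG° = −nFE° = −(3)(96485)(+1.84) = -532,597 J = -532.6 kJ.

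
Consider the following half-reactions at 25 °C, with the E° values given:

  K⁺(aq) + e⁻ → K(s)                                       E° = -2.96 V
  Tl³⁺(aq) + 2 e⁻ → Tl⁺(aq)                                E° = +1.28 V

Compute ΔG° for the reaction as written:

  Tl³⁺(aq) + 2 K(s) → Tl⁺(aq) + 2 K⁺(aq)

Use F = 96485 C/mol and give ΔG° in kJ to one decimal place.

As written, Tl³⁺/Tl⁺ is reduced (cathode) and K⁺/K is oxidised (anode), so E°cell = (+1.28) − (-2.96) = +4.24 V.
Balancing electrons gives n = 2.
ΔG° = −nFE° = −(2)(96485)(+4.24) = -818,193 J = -818.2 kJ.

-818.2 kJ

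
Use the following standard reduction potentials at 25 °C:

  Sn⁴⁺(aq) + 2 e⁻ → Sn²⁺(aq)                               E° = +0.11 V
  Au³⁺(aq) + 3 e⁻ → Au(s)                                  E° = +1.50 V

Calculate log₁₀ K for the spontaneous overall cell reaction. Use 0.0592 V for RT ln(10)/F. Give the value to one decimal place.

140.9

Cathode: Au³⁺/Au; anode: Sn⁴⁺/Sn²⁺. E°cell = +1.39 V, n = 6.
log K = nE°cell / 0.0592 = (6)(+1.39) / 0.0592 = 140.9.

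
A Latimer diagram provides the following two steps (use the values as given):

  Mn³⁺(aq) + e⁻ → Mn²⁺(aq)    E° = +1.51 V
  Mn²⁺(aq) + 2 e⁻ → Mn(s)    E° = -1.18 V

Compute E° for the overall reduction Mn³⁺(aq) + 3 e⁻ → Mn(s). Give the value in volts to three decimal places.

Since ΔG° = −nFE° is additive over sequential reductions, n₃E°₃ = n₁E°₁ + n₂E°₂.
E°₃ = (1×+1.51 + 2×-1.18) / 3 = (-0.850) / 3 = -0.283 V.
E° values themselves are not directly additive — weighting by electron count is essential.

-0.283 V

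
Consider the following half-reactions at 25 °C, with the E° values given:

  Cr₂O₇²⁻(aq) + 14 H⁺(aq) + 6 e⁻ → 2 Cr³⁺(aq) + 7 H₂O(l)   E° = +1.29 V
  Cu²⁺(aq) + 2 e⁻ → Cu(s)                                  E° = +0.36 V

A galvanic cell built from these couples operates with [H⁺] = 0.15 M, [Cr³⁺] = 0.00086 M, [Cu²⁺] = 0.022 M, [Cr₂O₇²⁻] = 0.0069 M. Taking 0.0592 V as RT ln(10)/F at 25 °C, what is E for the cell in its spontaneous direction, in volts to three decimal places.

+0.904 V

Cr₂O₇²⁻/Cr³⁺ is the cathode (higher E°), Cu²⁺/Cu the anode: E°cell = +1.29 − (+0.36) = +0.93 V, n = 6.
Overall: Cr₂O₇²⁻(aq) + 14 H⁺(aq) + 3 Cu(s) → 2 Cr³⁺(aq) + 7 H₂O(l) + 3 Cu²⁺(aq)
Q = [Cr³⁺]^2·[Cu²⁺]^3 / ([Cr₂O₇²⁻]·[H⁺]^14); log Q = 2.592.
E = E° − (0.0592/n) log Q = +0.93 − (0.0592/6)(2.592) = +0.904 V.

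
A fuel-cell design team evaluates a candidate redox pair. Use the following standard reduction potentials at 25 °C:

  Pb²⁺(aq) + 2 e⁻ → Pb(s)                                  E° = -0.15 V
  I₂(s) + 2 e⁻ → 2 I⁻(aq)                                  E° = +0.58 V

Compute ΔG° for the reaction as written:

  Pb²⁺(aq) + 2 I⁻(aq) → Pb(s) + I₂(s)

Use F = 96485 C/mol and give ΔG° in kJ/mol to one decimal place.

+140.9 kJ/mol

As written, Pb²⁺/Pb is reduced (cathode) and I₂/I⁻ is oxidised (anode), so E°cell = (-0.15) − (+0.58) = -0.73 V.
Balancing electrons gives n = 2.
ΔG° = −nFE° = −(2)(96485)(-0.73) = 140,868 J = +140.9 kJ/mol.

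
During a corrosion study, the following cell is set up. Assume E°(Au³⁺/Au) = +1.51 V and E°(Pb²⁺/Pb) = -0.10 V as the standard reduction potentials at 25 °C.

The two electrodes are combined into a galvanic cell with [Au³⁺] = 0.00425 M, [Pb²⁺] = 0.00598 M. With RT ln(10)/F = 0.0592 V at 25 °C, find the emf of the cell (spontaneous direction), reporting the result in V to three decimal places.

Au³⁺/Au is the cathode (higher E°), Pb²⁺/Pb the anode: E°cell = +1.51 − (-0.10) = +1.61 V, n = 6.
Overall: 2 Au³⁺(aq) + 3 Pb(s) → 2 Au(s) + 3 Pb²⁺(aq)
Q = [Pb²⁺]^3 / ([Au³⁺]^2); log Q = -1.927.
E = E° − (0.0592/n) log Q = +1.61 − (0.0592/6)(-1.927) = +1.629 V.

+1.629 V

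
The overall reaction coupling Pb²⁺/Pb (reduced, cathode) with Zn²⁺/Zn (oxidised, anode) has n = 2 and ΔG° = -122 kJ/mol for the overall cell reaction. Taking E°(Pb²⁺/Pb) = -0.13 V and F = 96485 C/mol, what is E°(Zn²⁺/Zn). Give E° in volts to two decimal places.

-0.76 V

E°cell = −ΔG°/(nF) = −(-122×10³)/((2)(96485)) = +0.632 V.
Since Pb²⁺/Pb is the cathode and Zn²⁺/Zn the anode, E°cell = E°(Pb²⁺/Pb) − E°(Zn²⁺/Zn).
So E°(Zn²⁺/Zn) = E°(Pb²⁺/Pb) − E°cell = (-0.13) − (+0.632) = -0.76 V.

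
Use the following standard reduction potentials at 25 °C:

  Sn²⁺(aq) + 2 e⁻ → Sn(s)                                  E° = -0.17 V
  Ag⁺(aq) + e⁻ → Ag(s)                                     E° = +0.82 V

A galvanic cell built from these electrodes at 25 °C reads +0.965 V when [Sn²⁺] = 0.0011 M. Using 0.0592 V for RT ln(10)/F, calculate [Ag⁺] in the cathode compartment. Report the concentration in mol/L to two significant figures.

Ag⁺/Ag is the cathode, Sn²⁺/Sn the anode: E°cell = +0.99 V, n = 2.
Overall reaction: 2 Ag⁺(aq) + Sn(s) → 2 Ag(s) + Sn²⁺(aq); Q = [Sn²⁺]^1/[Ag⁺]^2.
From E = E° − (0.0592/n) log Q: log Q = (E° − E)·n/0.0592 = (+0.99 − (+0.965))·2/0.0592 = 0.8446.
So 2·log[Ag⁺] = 1·log(0.0011) − log Q = -2.9586 − (0.8446) = -3.8032; log[Ag⁺] = -3.8032 / 2 = -1.9016; [Ag⁺] = 10^(-1.9016) ≈ 0.013 M.

0.013 M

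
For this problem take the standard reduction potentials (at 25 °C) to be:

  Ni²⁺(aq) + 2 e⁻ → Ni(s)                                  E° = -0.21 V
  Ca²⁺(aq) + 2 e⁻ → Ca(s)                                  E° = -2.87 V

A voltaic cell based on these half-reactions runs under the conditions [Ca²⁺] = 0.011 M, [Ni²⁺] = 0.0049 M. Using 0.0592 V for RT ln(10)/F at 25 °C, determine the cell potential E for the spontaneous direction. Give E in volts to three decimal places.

Ni²⁺/Ni is the cathode (higher E°), Ca²⁺/Ca the anode: E°cell = -0.21 − (-2.87) = +2.66 V, n = 2.
Overall: Ni²⁺(aq) + Ca(s) → Ni(s) + Ca²⁺(aq)
Q = [Ca²⁺] / ([Ni²⁺]); log Q = 0.351.
E = E° − (0.0592/n) log Q = +2.66 − (0.0592/2)(0.351) = +2.650 V.

+2.650 V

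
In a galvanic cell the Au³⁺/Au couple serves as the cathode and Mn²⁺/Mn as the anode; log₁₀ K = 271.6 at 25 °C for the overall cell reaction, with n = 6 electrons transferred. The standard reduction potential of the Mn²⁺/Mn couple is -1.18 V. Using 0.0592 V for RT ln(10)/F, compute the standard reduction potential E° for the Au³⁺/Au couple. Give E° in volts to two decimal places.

E°cell = (0.0592/n)·log K = (0.0592/6)(271.6) = +2.680 V.
Since Au³⁺/Au is the cathode and Mn²⁺/Mn the anode, E°cell = E°(Au³⁺/Au) − E°(Mn²⁺/Mn).
So E°(Au³⁺/Au) = E°cell + E°(Mn²⁺/Mn) = +2.680 + (-1.18) = +1.50 V.

+1.50 V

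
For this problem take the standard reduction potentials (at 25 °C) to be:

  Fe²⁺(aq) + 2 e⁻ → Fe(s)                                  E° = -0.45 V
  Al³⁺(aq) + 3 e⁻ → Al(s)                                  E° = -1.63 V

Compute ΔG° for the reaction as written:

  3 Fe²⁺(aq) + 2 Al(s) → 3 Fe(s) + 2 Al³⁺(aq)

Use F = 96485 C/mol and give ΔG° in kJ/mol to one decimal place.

-683.1 kJ/mol

As written, Fe²⁺/Fe is reduced (cathode) and Al³⁺/Al is oxidised (anode), so E°cell = (-0.45) − (-1.63) = +1.18 V.
Balancing electrons gives n = 6.
ΔG° = −nFE° = −(6)(96485)(+1.18) = -683,114 J = -683.1 kJ/mol.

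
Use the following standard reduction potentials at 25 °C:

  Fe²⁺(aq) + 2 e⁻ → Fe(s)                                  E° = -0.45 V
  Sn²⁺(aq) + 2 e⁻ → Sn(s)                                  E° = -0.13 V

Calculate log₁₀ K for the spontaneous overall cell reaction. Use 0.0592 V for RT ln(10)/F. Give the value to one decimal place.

Cathode: Sn²⁺/Sn; anode: Fe²⁺/Fe. E°cell = +0.32 V, n = 2.
log K = nE°cell / 0.0592 = (2)(+0.32) / 0.0592 = 10.8.

10.8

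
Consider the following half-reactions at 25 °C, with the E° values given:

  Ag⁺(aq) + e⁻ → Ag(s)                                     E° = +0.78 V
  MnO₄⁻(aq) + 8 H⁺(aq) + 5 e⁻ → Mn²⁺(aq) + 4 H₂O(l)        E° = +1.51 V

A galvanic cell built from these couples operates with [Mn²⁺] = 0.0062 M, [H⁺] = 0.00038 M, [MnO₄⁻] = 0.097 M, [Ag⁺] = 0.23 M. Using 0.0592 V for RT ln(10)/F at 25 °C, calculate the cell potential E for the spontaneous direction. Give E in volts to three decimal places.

+0.458 V

MnO₄⁻/Mn²⁺ is the cathode (higher E°), Ag⁺/Ag the anode: E°cell = +1.51 − (+0.78) = +0.73 V, n = 5.
Overall: MnO₄⁻(aq) + 8 H⁺(aq) + 5 Ag(s) → Mn²⁺(aq) + 4 H₂O(l) + 5 Ag⁺(aq)
Q = [Mn²⁺]·[Ag⁺]^5 / ([MnO₄⁻]·[H⁺]^8); log Q = 22.976.
E = E° − (0.0592/n) log Q = +0.73 − (0.0592/5)(22.976) = +0.458 V.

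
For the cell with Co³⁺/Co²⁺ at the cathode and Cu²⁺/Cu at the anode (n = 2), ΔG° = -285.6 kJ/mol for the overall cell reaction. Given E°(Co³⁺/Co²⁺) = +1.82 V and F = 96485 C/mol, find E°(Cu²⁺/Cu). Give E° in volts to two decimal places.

+0.34 V

E°cell = −ΔG°/(nF) = −(-285.6×10³)/((2)(96485)) = +1.480 V.
Since Co³⁺/Co²⁺ is the cathode and Cu²⁺/Cu the anode, E°cell = E°(Co³⁺/Co²⁺) − E°(Cu²⁺/Cu).
So E°(Cu²⁺/Cu) = E°(Co³⁺/Co²⁺) − E°cell = (+1.82) − (+1.480) = +0.34 V.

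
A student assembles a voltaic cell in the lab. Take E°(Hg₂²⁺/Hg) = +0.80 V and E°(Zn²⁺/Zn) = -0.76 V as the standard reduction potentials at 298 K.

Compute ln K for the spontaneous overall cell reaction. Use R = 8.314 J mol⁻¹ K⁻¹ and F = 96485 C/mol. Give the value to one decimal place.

121.5

Cathode: Hg₂²⁺/Hg; anode: Zn²⁺/Zn. E°cell = (+0.80) − (-0.76) = +1.56 V, with n = 2.
ΔG° = −nFE° = −RT ln K, so ln K = nFE°/(RT) = (2)(96485)(+1.56) / ((8.314)(298)) = 121.503.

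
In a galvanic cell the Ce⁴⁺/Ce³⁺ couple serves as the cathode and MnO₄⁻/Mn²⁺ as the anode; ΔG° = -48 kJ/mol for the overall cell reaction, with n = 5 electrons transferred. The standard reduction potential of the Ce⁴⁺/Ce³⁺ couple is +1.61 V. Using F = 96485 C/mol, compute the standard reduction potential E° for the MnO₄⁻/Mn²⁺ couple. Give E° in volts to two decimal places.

E°cell = −ΔG°/(nF) = −(-48×10³)/((5)(96485)) = +0.099 V.
Since Ce⁴⁺/Ce³⁺ is the cathode and MnO₄⁻/Mn²⁺ the anode, E°cell = E°(Ce⁴⁺/Ce³⁺) − E°(MnO₄⁻/Mn²⁺).
So E°(MnO₄⁻/Mn²⁺) = E°(Ce⁴⁺/Ce³⁺) − E°cell = (+1.61) − (+0.099) = +1.51 V.

+1.51 V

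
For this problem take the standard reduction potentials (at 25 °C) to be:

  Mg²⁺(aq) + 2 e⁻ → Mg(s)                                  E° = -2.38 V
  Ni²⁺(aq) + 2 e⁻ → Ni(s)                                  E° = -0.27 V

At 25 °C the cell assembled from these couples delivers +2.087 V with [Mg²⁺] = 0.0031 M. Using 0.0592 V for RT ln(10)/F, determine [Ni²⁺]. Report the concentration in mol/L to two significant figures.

0.00052 M

Ni²⁺/Ni is the cathode, Mg²⁺/Mg the anode: E°cell = +2.11 V, n = 2.
Overall reaction: Ni²⁺(aq) + Mg(s) → Ni(s) + Mg²⁺(aq); Q = [Mg²⁺]^1/[Ni²⁺]^1.
From E = E° − (0.0592/n) log Q: log Q = (E° − E)·n/0.0592 = (+2.11 − (+2.087))·2/0.0592 = 0.7770.
So 1·log[Ni²⁺] = 1·log(0.0031) − log Q = -2.5086 − (0.7770) = -3.2856; [Ni²⁺] = 10^(-3.2856) ≈ 0.00052 M.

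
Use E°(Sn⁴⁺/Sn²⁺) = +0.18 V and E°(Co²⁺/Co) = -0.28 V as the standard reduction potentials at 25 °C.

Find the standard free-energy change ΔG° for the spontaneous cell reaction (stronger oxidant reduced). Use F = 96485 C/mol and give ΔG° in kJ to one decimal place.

-88.8 kJ

Sn⁴⁺/Sn²⁺ (E° = +0.18 V) is the cathode; Co²⁺/Co (E° = -0.28 V) is the anode, so E°cell = +0.46 V.
Balancing electrons gives n = 2 (lcm of 2 and 2).
ΔG° = −nFE° = −(2)(96485)(+0.46) = -88,766 J = -88.8 kJ.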